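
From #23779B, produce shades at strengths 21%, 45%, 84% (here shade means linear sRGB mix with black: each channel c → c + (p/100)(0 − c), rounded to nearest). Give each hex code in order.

#1C5E7A, #134155, #061319

#23779B is rgb(35, 119, 155).
21%: (35 − 7.35 = 27.65→28, 119 − 24.99 = 94.01→94, 155 − 32.55 = 122.45→122) → #1C5E7A
45%: (35 − 15.75 = 19.25→19, 119 − 53.55 = 65.45→65, 155 − 69.75 = 85.25→85) → #134155
84%: (35 − 29.4 = 5.6→6, 119 − 99.96 = 19.04→19, 155 − 130.2 = 24.8→25) → #061319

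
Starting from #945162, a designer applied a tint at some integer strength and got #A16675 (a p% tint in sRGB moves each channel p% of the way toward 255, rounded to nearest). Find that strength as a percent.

#945162 is rgb(148, 81, 98); #A16675 is rgb(161, 102, 117).
On the G channel (widest range): 102 ≈ 81 + (p/100)(255 − 81), so p ≈ 100×(102 − 81)/(255 − 81) = 2100/174 = 12.07.
p = 12 reproduces all three channels after rounding.

12%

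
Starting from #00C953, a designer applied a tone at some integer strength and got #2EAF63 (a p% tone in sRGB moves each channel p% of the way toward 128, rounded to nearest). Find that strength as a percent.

36%

#00C953 is rgb(0, 201, 83); #2EAF63 is rgb(46, 175, 99).
On the R channel (widest range): 46 ≈ 0 + (p/100)(128 − 0), so p ≈ 100×(46 − 0)/(128 − 0) = 4600/128 = 35.94.
p = 36 reproduces all three channels after rounding.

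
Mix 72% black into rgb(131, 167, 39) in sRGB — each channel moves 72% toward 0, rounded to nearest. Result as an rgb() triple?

Per channel, c → c + 0.72(0 − c):
  R: 131 + 0.72×(0−131) = 131 − 94.32 = 36.68 → 37
  G: 167 − 120.24 = 46.76 → 47
  B: 39 − 28.08 = 10.92 → 11

rgb(37, 47, 11)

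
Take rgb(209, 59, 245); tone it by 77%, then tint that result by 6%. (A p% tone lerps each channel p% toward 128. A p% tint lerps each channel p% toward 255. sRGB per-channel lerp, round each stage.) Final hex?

#9979A1

A 77% tone moves each channel 77% toward 128:
  R: 209 + 0.77×(128−209) = 209 − 62.37 = 146.63 → 147
  G: 59 + 0.77×(128−59) = 59 + 53.13 = 112.13 → 112
  B: 245 − 90.09 = 154.91 → 155
After the tone: rgb(147, 112, 155) = #93709B.
Lerp each channel 6% toward 255:
  R: 147 + 6.48 = 153.48 → 153
  G: 112 + 8.58 = 120.58 → 121
  B: 155 + 0.06×(255−155) = 155 + 6 = 161 → 161
rgb(153, 121, 161) = #9979A1.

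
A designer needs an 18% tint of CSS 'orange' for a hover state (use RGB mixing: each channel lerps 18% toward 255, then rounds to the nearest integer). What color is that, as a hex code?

#FFB52E

CSS orange is rgb(255, 165, 0).
Lerp each channel 18% toward 255:
  R: 255 + 0 = 255 → 255
  G: 165 + 0.18×(255−165) = 165 + 16.2 = 181.2 → 181
  B: 0 + 45.9 = 45.9 → 46
rgb(255, 181, 46) = #FFB52E.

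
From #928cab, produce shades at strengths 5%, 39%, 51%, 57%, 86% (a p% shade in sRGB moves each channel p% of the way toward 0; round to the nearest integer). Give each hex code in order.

#8b85a2, #595568, #484554, #3f3c4a, #141418

#928cab is rgb(146, 140, 171).
5%: (146 − 7.3 = 138.7→139, 140 − 7 = 133→133, 171 − 8.55 = 162.45→162) → #8b85a2
39%: (146 − 56.94 = 89.06→89, 140 − 54.6 = 85.4→85, 171 − 66.69 = 104.31→104) → #595568
51%: (146 − 74.46 = 71.54→72, 140 − 71.4 = 68.6→69, 171 − 87.21 = 83.79→84) → #484554
57%: (146 − 83.22 = 62.78→63, 140 − 79.8 = 60.2→60, 171 − 97.47 = 73.53→74) → #3f3c4a
86%: (146 − 125.56 = 20.44→20, 140 − 120.4 = 19.6→20, 171 − 147.06 = 23.94→24) → #141418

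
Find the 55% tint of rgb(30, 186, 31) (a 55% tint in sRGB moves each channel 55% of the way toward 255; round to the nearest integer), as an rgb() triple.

A 55% tint moves each channel 55% toward 255:
  R: 30 + 123.75 = 153.75 → 154
  G: 186 + 0.55×(255−186) = 186 + 37.95 = 223.95 → 224
  B: 31 + 0.55×(255−31) = 31 + 123.2 = 154.2 → 154

rgb(154, 224, 154)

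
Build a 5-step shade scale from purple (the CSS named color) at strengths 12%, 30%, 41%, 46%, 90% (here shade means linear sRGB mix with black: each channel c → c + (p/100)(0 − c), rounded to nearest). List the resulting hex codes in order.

#710071, #5a005a, #4c004c, #450045, #0d000d

CSS purple is rgb(128, 0, 128).
12%: (128 − 15.36 = 112.64→113, 0→0, 128 − 15.36 = 112.64→113) → #710071
30%: (128 − 38.4 = 89.6→90, 0→0, 128 − 38.4 = 89.6→90) → #5a005a
41%: (128 − 52.48 = 75.52→76, 0→0, 128 − 52.48 = 75.52→76) → #4c004c
46%: (128 − 58.88 = 69.12→69, 0→0, 128 − 58.88 = 69.12→69) → #450045
90%: (128 − 115.2 = 12.8→13, 0→0, 128 − 115.2 = 12.8→13) → #0d000d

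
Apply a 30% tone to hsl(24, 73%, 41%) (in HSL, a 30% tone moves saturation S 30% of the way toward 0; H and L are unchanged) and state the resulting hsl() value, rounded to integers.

S moves 30% from 73 toward 0: 73 − 21.9 = 51.1 → 51.
H and L are unchanged.

hsl(24, 51%, 41%)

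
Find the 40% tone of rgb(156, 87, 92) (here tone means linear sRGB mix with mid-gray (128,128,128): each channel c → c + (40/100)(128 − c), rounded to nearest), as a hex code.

A 40% tone moves each channel 40% toward 128:
  R: 156 − 11.2 = 144.8 → 145
  G: 87 + 0.4×(128−87) = 87 + 16.4 = 103.4 → 103
  B: 92 + 0.4×(128−92) = 92 + 14.4 = 106.4 → 106
rgb(145, 103, 106) = #91676A.

#91676A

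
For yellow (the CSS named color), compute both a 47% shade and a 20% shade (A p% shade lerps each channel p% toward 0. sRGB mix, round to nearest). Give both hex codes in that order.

#878700, #CCCC00

CSS yellow is rgb(255, 255, 0).
47% shade:
  R: 255 + 0.47×(0−255) = 255 − 119.85 = 135.15 → 135
  G: 255 + 0.47×(0−255) = 255 − 119.85 = 135.15 → 135
  B: 0 + 0 = 0 → 0
  → #878700
20% shade:
  R: 255 − 51 = 204 → 204
  G: 255 + 0.2×(0−255) = 255 − 51 = 204 → 204
  B: 0 + 0.2×(0−0) = 0 + 0 = 0 → 0
  → #CCCC00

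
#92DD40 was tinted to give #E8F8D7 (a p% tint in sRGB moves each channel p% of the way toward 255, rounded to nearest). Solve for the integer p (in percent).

#92DD40 is rgb(146, 221, 64); #E8F8D7 is rgb(232, 248, 215).
On the B channel (widest range): 215 ≈ 64 + (p/100)(255 − 64), so p ≈ 100×(215 − 64)/(255 − 64) = 15100/191 = 79.06.
p = 79 reproduces all three channels after rounding.

79%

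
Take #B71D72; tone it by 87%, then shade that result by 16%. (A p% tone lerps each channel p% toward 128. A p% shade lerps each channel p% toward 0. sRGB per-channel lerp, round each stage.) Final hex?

#B71D72 is rgb(183, 29, 114).
Per channel, c → c + 0.87(128 − c):
  R: 183 + 0.87×(128−183) = 183 − 47.85 = 135.15 → 135
  G: 29 + 0.87×(128−29) = 29 + 86.13 = 115.13 → 115
  B: 114 + 0.87×(128−114) = 114 + 12.18 = 126.18 → 126
After the tone: rgb(135, 115, 126) = #87737E.
Per channel, c → c + 0.16(0 − c):
  R: 135 − 21.6 = 113.4 → 113
  G: 115 − 18.4 = 96.6 → 97
  B: 126 + 0.16×(0−126) = 126 − 20.16 = 105.84 → 106
rgb(113, 97, 106) = #71616A.

#71616A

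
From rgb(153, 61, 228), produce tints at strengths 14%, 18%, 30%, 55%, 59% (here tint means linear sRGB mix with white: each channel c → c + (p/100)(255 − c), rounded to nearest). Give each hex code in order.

14%: (153 + 14.28 = 167.28→167, 61 + 27.16 = 88.16→88, 228 + 3.78 = 231.78→232) → #A758E8
18%: (153 + 18.36 = 171.36→171, 61 + 34.92 = 95.92→96, 228 + 4.86 = 232.86→233) → #AB60E9
30%: (153 + 30.6 = 183.6→184, 61 + 58.2 = 119.2→119, 228 + 8.1 = 236.1→236) → #B877EC
55%: (153 + 56.1 = 209.1→209, 61 + 106.7 = 167.7→168, 228 + 14.85 = 242.85→243) → #D1A8F3
59%: (153 + 60.18 = 213.18→213, 61 + 114.46 = 175.46→175, 228 + 15.93 = 243.93→244) → #D5AFF4

#A758E8, #AB60E9, #B877EC, #D1A8F3, #D5AFF4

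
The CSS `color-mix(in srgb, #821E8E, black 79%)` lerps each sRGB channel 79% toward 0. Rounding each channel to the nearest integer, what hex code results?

#1B061E

#821E8E is rgb(130, 30, 142).
Lerp each channel 79% toward 0:
  R: 130 + 0.79×(0−130) = 130 − 102.7 = 27.3 → 27
  G: 30 + 0.79×(0−30) = 30 − 23.7 = 6.3 → 6
  B: 142 − 112.18 = 29.82 → 30
rgb(27, 6, 30) = #1B061E.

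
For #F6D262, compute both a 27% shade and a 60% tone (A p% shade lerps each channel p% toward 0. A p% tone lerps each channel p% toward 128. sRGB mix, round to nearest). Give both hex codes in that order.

#F6D262 is rgb(246, 210, 98).
27% shade:
  R: 246 + 0.27×(0−246) = 246 − 66.42 = 179.58 → 180
  G: 210 + 0.27×(0−210) = 210 − 56.7 = 153.3 → 153
  B: 98 + 0.27×(0−98) = 98 − 26.46 = 71.54 → 72
  → #B49948
60% tone:
  R: 246 − 70.8 = 175.2 → 175
  G: 210 + 0.6×(128−210) = 210 − 49.2 = 160.8 → 161
  B: 98 + 18 = 116 → 116
  → #AFA174

#B49948, #AFA174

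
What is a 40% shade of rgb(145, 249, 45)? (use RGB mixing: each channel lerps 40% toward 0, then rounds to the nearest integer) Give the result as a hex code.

A 40% shade moves each channel 40% toward 0:
  R: 145 + 0.4×(0−145) = 145 − 58 = 87 → 87
  G: 249 + 0.4×(0−249) = 249 − 99.6 = 149.4 → 149
  B: 45 − 18 = 27 → 27
rgb(87, 149, 27) = #57951b.

#57951b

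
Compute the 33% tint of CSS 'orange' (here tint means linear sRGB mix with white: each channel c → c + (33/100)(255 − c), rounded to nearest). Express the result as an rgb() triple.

rgb(255, 195, 84)

CSS orange is rgb(255, 165, 0).
Lerp each channel 33% toward 255:
  R: 255 + 0.33×(255−255) = 255 + 0 = 255 → 255
  G: 165 + 29.7 = 194.7 → 195
  B: 0 + 0.33×(255−0) = 0 + 84.15 = 84.15 → 84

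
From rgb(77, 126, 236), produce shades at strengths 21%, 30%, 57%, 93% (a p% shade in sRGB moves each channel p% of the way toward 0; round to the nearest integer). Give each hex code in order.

21%: (77 − 16.17 = 60.83→61, 126 − 26.46 = 99.54→100, 236 − 49.56 = 186.44→186) → #3d64ba
30%: (77 − 23.1 = 53.9→54, 126 − 37.8 = 88.2→88, 236 − 70.8 = 165.2→165) → #3658a5
57%: (77 − 43.89 = 33.11→33, 126 − 71.82 = 54.18→54, 236 − 134.52 = 101.48→101) → #213665
93%: (77 − 71.61 = 5.39→5, 126 − 117.18 = 8.82→9, 236 − 219.48 = 16.52→17) → #050911

#3d64ba, #3658a5, #213665, #050911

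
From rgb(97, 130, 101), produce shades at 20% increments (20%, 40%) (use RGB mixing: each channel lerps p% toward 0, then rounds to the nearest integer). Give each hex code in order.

#4e6851, #3a4e3d

20%: (97 − 19.4 = 77.6→78, 130 − 26 = 104→104, 101 − 20.2 = 80.8→81) → #4e6851
40%: (97 − 38.8 = 58.2→58, 130 − 52 = 78→78, 101 − 40.4 = 60.6→61) → #3a4e3d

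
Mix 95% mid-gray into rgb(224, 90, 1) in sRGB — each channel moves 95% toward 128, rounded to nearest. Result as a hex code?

#857E7A

Per channel, c → c + 0.95(128 − c):
  R: 224 − 91.2 = 132.8 → 133
  G: 90 + 36.1 = 126.1 → 126
  B: 1 + 120.65 = 121.65 → 122
rgb(133, 126, 122) = #857E7A.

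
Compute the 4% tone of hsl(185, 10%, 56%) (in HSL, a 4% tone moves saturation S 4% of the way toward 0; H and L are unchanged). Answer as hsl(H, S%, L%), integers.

hsl(185, 10%, 56%)

S moves 4% from 10 toward 0: 10 − 0.4 = 9.6 → 10.
H and L are unchanged.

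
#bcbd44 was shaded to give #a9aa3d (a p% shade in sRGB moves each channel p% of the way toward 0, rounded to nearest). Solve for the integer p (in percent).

10%

#bcbd44 is rgb(188, 189, 68); #a9aa3d is rgb(169, 170, 61).
On the G channel (widest range): 170 ≈ 189 + (p/100)(0 − 189), so p ≈ 100×(170 − 189)/(0 − 189) = -1900/-189 = 10.05.
p = 10 reproduces all three channels after rounding.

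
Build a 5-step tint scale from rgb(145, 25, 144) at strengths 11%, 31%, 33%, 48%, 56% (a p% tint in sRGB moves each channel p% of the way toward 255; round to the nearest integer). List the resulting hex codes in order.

11%: (145 + 12.1 = 157.1→157, 25 + 25.3 = 50.3→50, 144 + 12.21 = 156.21→156) → #9D329C
31%: (145 + 34.1 = 179.1→179, 25 + 71.3 = 96.3→96, 144 + 34.41 = 178.41→178) → #B360B2
33%: (145 + 36.3 = 181.3→181, 25 + 75.9 = 100.9→101, 144 + 36.63 = 180.63→181) → #B565B5
48%: (145 + 52.8 = 197.8→198, 25 + 110.4 = 135.4→135, 144 + 53.28 = 197.28→197) → #C687C5
56%: (145 + 61.6 = 206.6→207, 25 + 128.8 = 153.8→154, 144 + 62.16 = 206.16→206) → #CF9ACE

#9D329C, #B360B2, #B565B5, #C687C5, #CF9ACE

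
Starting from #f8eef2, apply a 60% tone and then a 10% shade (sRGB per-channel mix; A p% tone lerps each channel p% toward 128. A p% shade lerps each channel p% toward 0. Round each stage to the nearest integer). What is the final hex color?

#9e9b9d

#f8eef2 is rgb(248, 238, 242).
A 60% tone moves each channel 60% toward 128:
  R: 248 + 0.6×(128−248) = 248 − 72 = 176 → 176
  G: 238 + 0.6×(128−238) = 238 − 66 = 172 → 172
  B: 242 − 68.4 = 173.6 → 174
After the tone: rgb(176, 172, 174) = #b0acae.
Lerp each channel 10% toward 0:
  R: 176 + 0.1×(0−176) = 176 − 17.6 = 158.4 → 158
  G: 172 + 0.1×(0−172) = 172 − 17.2 = 154.8 → 155
  B: 174 − 17.4 = 156.6 → 157
rgb(158, 155, 157) = #9e9b9d.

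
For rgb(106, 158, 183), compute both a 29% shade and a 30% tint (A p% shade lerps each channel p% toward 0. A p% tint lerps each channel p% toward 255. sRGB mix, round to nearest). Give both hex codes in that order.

29% shade:
  R: 106 − 30.74 = 75.26 → 75
  G: 158 − 45.82 = 112.18 → 112
  B: 183 + 0.29×(0−183) = 183 − 53.07 = 129.93 → 130
  → #4B7082
30% tint:
  R: 106 + 0.3×(255−106) = 106 + 44.7 = 150.7 → 151
  G: 158 + 0.3×(255−158) = 158 + 29.1 = 187.1 → 187
  B: 183 + 0.3×(255−183) = 183 + 21.6 = 204.6 → 205
  → #97BBCD

#4B7082, #97BBCD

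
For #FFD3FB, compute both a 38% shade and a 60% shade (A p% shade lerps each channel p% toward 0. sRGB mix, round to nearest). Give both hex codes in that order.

#FFD3FB is rgb(255, 211, 251).
38% shade:
  R: 255 − 96.9 = 158.1 → 158
  G: 211 − 80.18 = 130.82 → 131
  B: 251 − 95.38 = 155.62 → 156
  → #9E839C
60% shade:
  R: 255 + 0.6×(0−255) = 255 − 153 = 102 → 102
  G: 211 − 126.6 = 84.4 → 84
  B: 251 + 0.6×(0−251) = 251 − 150.6 = 100.4 → 100
  → #665464

#9E839C, #665464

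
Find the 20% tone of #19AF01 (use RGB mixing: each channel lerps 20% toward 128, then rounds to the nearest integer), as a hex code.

#19AF01 is rgb(25, 175, 1).
Per channel, c → c + 0.2(128 − c):
  R: 25 + 0.2×(128−25) = 25 + 20.6 = 45.6 → 46
  G: 175 + 0.2×(128−175) = 175 − 9.4 = 165.6 → 166
  B: 1 + 25.4 = 26.4 → 26
rgb(46, 166, 26) = #2EA61A.

#2EA61A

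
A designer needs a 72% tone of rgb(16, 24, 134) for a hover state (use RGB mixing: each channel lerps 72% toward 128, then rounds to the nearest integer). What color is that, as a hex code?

#616382

Lerp each channel 72% toward 128:
  R: 16 + 80.64 = 96.64 → 97
  G: 24 + 74.88 = 98.88 → 99
  B: 134 − 4.32 = 129.68 → 130
rgb(97, 99, 130) = #616382.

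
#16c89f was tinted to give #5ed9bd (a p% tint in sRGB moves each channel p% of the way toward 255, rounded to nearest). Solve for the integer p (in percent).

31%

#16c89f is rgb(22, 200, 159); #5ed9bd is rgb(94, 217, 189).
On the R channel (widest range): 94 ≈ 22 + (p/100)(255 − 22), so p ≈ 100×(94 − 22)/(255 − 22) = 7200/233 = 30.90.
p = 31 reproduces all three channels after rounding.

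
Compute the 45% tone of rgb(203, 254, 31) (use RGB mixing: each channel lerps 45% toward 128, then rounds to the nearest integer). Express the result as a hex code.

A 45% tone moves each channel 45% toward 128:
  R: 203 + 0.45×(128−203) = 203 − 33.75 = 169.25 → 169
  G: 254 + 0.45×(128−254) = 254 − 56.7 = 197.3 → 197
  B: 31 + 0.45×(128−31) = 31 + 43.65 = 74.65 → 75
rgb(169, 197, 75) = #A9C54B.

#A9C54B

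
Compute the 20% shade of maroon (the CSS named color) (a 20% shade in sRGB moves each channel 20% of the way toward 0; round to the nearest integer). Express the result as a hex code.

CSS maroon is rgb(128, 0, 0).
A 20% shade moves each channel 20% toward 0:
  R: 128 + 0.2×(0−128) = 128 − 25.6 = 102.4 → 102
  G: 0 + 0.2×(0−0) = 0 + 0 = 0 → 0
  B: 0 + 0.2×(0−0) = 0 + 0 = 0 → 0
rgb(102, 0, 0) = #660000.

#660000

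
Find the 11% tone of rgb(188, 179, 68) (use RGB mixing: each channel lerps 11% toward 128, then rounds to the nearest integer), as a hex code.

Lerp each channel 11% toward 128:
  R: 188 + 0.11×(128−188) = 188 − 6.6 = 181.4 → 181
  G: 179 + 0.11×(128−179) = 179 − 5.61 = 173.39 → 173
  B: 68 + 0.11×(128−68) = 68 + 6.6 = 74.6 → 75
rgb(181, 173, 75) = #b5ad4b.

#b5ad4b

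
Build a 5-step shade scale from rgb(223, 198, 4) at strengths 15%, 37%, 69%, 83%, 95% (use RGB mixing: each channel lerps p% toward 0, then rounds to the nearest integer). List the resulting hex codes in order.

15%: (223 − 33.45 = 189.55→190, 198 − 29.7 = 168.3→168, 4 − 0.6 = 3.4→3) → #bea803
37%: (223 − 82.51 = 140.49→140, 198 − 73.26 = 124.74→125, 4 − 1.48 = 2.52→3) → #8c7d03
69%: (223 − 153.87 = 69.13→69, 198 − 136.62 = 61.38→61, 4 − 2.76 = 1.24→1) → #453d01
83%: (223 − 185.09 = 37.91→38, 198 − 164.34 = 33.66→34, 4 − 3.32 = 0.68→1) → #262201
95%: (223 − 211.85 = 11.15→11, 198 − 188.1 = 9.9→10, 4 − 3.8 = 0.2→0) → #0b0a00

#bea803, #8c7d03, #453d01, #262201, #0b0a00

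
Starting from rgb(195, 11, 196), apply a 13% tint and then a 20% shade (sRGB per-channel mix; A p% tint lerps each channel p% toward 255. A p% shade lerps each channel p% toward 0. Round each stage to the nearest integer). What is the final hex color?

Per channel, c → c + 0.13(255 − c):
  R: 195 + 0.13×(255−195) = 195 + 7.8 = 202.8 → 203
  G: 11 + 0.13×(255−11) = 11 + 31.72 = 42.72 → 43
  B: 196 + 0.13×(255−196) = 196 + 7.67 = 203.67 → 204
After the tint: rgb(203, 43, 204) = #cb2bcc.
Lerp each channel 20% toward 0:
  R: 203 + 0.2×(0−203) = 203 − 40.6 = 162.4 → 162
  G: 43 − 8.6 = 34.4 → 34
  B: 204 + 0.2×(0−204) = 204 − 40.8 = 163.2 → 163
rgb(162, 34, 163) = #a222a3.

#a222a3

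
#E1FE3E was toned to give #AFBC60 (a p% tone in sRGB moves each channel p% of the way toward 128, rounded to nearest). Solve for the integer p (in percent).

#E1FE3E is rgb(225, 254, 62); #AFBC60 is rgb(175, 188, 96).
On the G channel (widest range): 188 ≈ 254 + (p/100)(128 − 254), so p ≈ 100×(188 − 254)/(128 − 254) = -6600/-126 = 52.38.
p = 52 reproduces all three channels after rounding.

52%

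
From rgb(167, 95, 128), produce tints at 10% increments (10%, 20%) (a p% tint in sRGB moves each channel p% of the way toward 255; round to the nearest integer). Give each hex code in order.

10%: (167 + 8.8 = 175.8→176, 95 + 16 = 111→111, 128 + 12.7 = 140.7→141) → #b06f8d
20%: (167 + 17.6 = 184.6→185, 95 + 32 = 127→127, 128 + 25.4 = 153.4→153) → #b97f99

#b06f8d, #b97f99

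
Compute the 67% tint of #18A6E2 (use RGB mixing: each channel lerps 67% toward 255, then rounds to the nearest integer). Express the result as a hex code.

#18A6E2 is rgb(24, 166, 226).
Lerp each channel 67% toward 255:
  R: 24 + 0.67×(255−24) = 24 + 154.77 = 178.77 → 179
  G: 166 + 0.67×(255−166) = 166 + 59.63 = 225.63 → 226
  B: 226 + 19.43 = 245.43 → 245
rgb(179, 226, 245) = #B3E2F5.

#B3E2F5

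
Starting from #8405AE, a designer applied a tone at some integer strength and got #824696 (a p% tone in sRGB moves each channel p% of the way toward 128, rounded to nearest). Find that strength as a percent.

53%

#8405AE is rgb(132, 5, 174); #824696 is rgb(130, 70, 150).
On the G channel (widest range): 70 ≈ 5 + (p/100)(128 − 5), so p ≈ 100×(70 − 5)/(128 − 5) = 6500/123 = 52.85.
p = 53 reproduces all three channels after rounding.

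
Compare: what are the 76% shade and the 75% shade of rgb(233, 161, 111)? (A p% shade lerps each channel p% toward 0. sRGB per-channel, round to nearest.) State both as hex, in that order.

#38271B, #3A281C

76% shade:
  R: 233 − 177.08 = 55.92 → 56
  G: 161 − 122.36 = 38.64 → 39
  B: 111 − 84.36 = 26.64 → 27
  → #38271B
75% shade:
  R: 233 + 0.75×(0−233) = 233 − 174.75 = 58.25 → 58
  G: 161 − 120.75 = 40.25 → 40
  B: 111 − 83.25 = 27.75 → 28
  → #3A281C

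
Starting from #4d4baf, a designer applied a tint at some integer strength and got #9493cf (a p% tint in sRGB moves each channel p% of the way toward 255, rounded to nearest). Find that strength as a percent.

40%

#4d4baf is rgb(77, 75, 175); #9493cf is rgb(148, 147, 207).
On the G channel (widest range): 147 ≈ 75 + (p/100)(255 − 75), so p ≈ 100×(147 − 75)/(255 − 75) = 7200/180 = 40.00.
p = 40 reproduces all three channels after rounding.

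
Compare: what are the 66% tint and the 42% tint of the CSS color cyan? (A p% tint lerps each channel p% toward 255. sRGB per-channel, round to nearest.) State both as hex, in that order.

#A8FFFF, #6BFFFF

CSS cyan is rgb(0, 255, 255).
66% tint:
  R: 0 + 0.66×(255−0) = 0 + 168.3 = 168.3 → 168
  G: 255 + 0 = 255 → 255
  B: 255 + 0.66×(255−255) = 255 + 0 = 255 → 255
  → #A8FFFF
42% tint:
  R: 0 + 107.1 = 107.1 → 107
  G: 255 + 0.42×(255−255) = 255 + 0 = 255 → 255
  B: 255 + 0 = 255 → 255
  → #6BFFFF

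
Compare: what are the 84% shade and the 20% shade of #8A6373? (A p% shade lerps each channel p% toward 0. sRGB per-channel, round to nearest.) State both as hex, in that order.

#8A6373 is rgb(138, 99, 115).
84% shade:
  R: 138 + 0.84×(0−138) = 138 − 115.92 = 22.08 → 22
  G: 99 + 0.84×(0−99) = 99 − 83.16 = 15.84 → 16
  B: 115 + 0.84×(0−115) = 115 − 96.6 = 18.4 → 18
  → #161012
20% shade:
  R: 138 + 0.2×(0−138) = 138 − 27.6 = 110.4 → 110
  G: 99 − 19.8 = 79.2 → 79
  B: 115 + 0.2×(0−115) = 115 − 23 = 92 → 92
  → #6E4F5C

#161012, #6E4F5C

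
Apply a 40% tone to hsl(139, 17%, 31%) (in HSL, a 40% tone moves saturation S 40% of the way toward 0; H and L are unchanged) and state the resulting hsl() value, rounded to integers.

S moves 40% from 17 toward 0: 17 − 6.8 = 10.2 → 10.
H and L are unchanged.

hsl(139, 10%, 31%)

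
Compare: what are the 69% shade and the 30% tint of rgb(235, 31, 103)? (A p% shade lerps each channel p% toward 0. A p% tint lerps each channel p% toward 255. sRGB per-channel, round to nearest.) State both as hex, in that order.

69% shade:
  R: 235 − 162.15 = 72.85 → 73
  G: 31 + 0.69×(0−31) = 31 − 21.39 = 9.61 → 10
  B: 103 + 0.69×(0−103) = 103 − 71.07 = 31.93 → 32
  → #490a20
30% tint:
  R: 235 + 6 = 241 → 241
  G: 31 + 67.2 = 98.2 → 98
  B: 103 + 0.3×(255−103) = 103 + 45.6 = 148.6 → 149
  → #f16295

#490a20, #f16295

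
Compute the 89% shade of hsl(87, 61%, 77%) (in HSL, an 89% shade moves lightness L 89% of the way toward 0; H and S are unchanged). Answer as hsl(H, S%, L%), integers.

L moves 89% from 77 toward 0: 77 − 68.53 = 8.47 → 8.
H and S are unchanged.

hsl(87, 61%, 8%)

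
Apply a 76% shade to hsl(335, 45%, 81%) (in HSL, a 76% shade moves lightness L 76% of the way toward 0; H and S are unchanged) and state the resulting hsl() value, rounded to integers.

L moves 76% from 81 toward 0: 81 − 61.56 = 19.44 → 19.
H and S are unchanged.

hsl(335, 45%, 19%)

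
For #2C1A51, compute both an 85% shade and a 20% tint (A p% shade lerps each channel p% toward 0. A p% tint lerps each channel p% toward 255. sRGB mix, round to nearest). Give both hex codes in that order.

#2C1A51 is rgb(44, 26, 81).
85% shade:
  R: 44 + 0.85×(0−44) = 44 − 37.4 = 6.6 → 7
  G: 26 + 0.85×(0−26) = 26 − 22.1 = 3.9 → 4
  B: 81 − 68.85 = 12.15 → 12
  → #07040C
20% tint:
  R: 44 + 0.2×(255−44) = 44 + 42.2 = 86.2 → 86
  G: 26 + 0.2×(255−26) = 26 + 45.8 = 71.8 → 72
  B: 81 + 0.2×(255−81) = 81 + 34.8 = 115.8 → 116
  → #564874

#07040C, #564874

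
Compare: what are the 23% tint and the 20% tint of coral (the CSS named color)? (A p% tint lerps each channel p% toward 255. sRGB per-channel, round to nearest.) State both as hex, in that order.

CSS coral is rgb(255, 127, 80).
23% tint:
  R: 255 + 0.23×(255−255) = 255 + 0 = 255 → 255
  G: 127 + 0.23×(255−127) = 127 + 29.44 = 156.44 → 156
  B: 80 + 0.23×(255−80) = 80 + 40.25 = 120.25 → 120
  → #FF9C78
20% tint:
  R: 255 + 0.2×(255−255) = 255 + 0 = 255 → 255
  G: 127 + 0.2×(255−127) = 127 + 25.6 = 152.6 → 153
  B: 80 + 35 = 115 → 115
  → #FF9973

#FF9C78, #FF9973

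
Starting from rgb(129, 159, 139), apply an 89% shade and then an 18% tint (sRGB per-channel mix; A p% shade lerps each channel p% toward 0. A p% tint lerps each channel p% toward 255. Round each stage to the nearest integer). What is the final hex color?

Per channel, c → c + 0.89(0 − c):
  R: 129 − 114.81 = 14.19 → 14
  G: 159 + 0.89×(0−159) = 159 − 141.51 = 17.49 → 17
  B: 139 − 123.71 = 15.29 → 15
After the shade: rgb(14, 17, 15) = #0e110f.
An 18% tint moves each channel 18% toward 255:
  R: 14 + 43.38 = 57.38 → 57
  G: 17 + 42.84 = 59.84 → 60
  B: 15 + 43.2 = 58.2 → 58
rgb(57, 60, 58) = #393c3a.

#393c3a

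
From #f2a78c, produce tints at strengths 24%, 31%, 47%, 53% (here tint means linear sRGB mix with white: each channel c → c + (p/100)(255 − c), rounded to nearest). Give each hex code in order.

#f2a78c is rgb(242, 167, 140).
24%: (242 + 3.12 = 245.12→245, 167 + 21.12 = 188.12→188, 140 + 27.6 = 167.6→168) → #f5bca8
31%: (242 + 4.03 = 246.03→246, 167 + 27.28 = 194.28→194, 140 + 35.65 = 175.65→176) → #f6c2b0
47%: (242 + 6.11 = 248.11→248, 167 + 41.36 = 208.36→208, 140 + 54.05 = 194.05→194) → #f8d0c2
53%: (242 + 6.89 = 248.89→249, 167 + 46.64 = 213.64→214, 140 + 60.95 = 200.95→201) → #f9d6c9

#f5bca8, #f6c2b0, #f8d0c2, #f9d6c9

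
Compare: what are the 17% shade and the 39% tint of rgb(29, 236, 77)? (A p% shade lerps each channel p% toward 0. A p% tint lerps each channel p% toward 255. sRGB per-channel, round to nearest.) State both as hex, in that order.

#18C440, #75F392

17% shade:
  R: 29 + 0.17×(0−29) = 29 − 4.93 = 24.07 → 24
  G: 236 − 40.12 = 195.88 → 196
  B: 77 + 0.17×(0−77) = 77 − 13.09 = 63.91 → 64
  → #18C440
39% tint:
  R: 29 + 0.39×(255−29) = 29 + 88.14 = 117.14 → 117
  G: 236 + 7.41 = 243.41 → 243
  B: 77 + 0.39×(255−77) = 77 + 69.42 = 146.42 → 146
  → #75F392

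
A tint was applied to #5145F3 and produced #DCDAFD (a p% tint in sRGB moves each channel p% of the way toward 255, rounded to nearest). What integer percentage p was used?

80%

#5145F3 is rgb(81, 69, 243); #DCDAFD is rgb(220, 218, 253).
On the G channel (widest range): 218 ≈ 69 + (p/100)(255 − 69), so p ≈ 100×(218 − 69)/(255 − 69) = 14900/186 = 80.11.
p = 80 reproduces all three channels after rounding.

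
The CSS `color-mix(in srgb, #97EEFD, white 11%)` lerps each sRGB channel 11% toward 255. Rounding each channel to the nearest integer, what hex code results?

#A2F0FD

#97EEFD is rgb(151, 238, 253).
Lerp each channel 11% toward 255:
  R: 151 + 11.44 = 162.44 → 162
  G: 238 + 0.11×(255−238) = 238 + 1.87 = 239.87 → 240
  B: 253 + 0.22 = 253.22 → 253
rgb(162, 240, 253) = #A2F0FD.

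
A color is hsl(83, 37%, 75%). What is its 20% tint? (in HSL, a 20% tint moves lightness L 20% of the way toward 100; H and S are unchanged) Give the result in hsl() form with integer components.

L moves 20% from 75 toward 100: 75 + 5 = 80 → 80.
H and S are unchanged.

hsl(83, 37%, 80%)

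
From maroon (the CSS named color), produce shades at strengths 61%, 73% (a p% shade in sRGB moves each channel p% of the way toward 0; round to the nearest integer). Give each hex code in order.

#320000, #230000

CSS maroon is rgb(128, 0, 0).
61%: (128 − 78.08 = 49.92→50, 0→0, 0→0) → #320000
73%: (128 − 93.44 = 34.56→35, 0→0, 0→0) → #230000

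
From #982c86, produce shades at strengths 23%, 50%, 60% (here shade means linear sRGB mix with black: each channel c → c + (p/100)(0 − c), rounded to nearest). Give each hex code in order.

#982c86 is rgb(152, 44, 134).
23%: (152 − 34.96 = 117.04→117, 44 − 10.12 = 33.88→34, 134 − 30.82 = 103.18→103) → #752267
50%: (152 − 76 = 76→76, 44 − 22 = 22→22, 134 − 67 = 67→67) → #4c1643
60%: (152 − 91.2 = 60.8→61, 44 − 26.4 = 17.6→18, 134 − 80.4 = 53.6→54) → #3d1236

#752267, #4c1643, #3d1236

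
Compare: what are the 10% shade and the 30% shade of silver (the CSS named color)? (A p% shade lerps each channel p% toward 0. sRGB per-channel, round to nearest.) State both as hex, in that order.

CSS silver is rgb(192, 192, 192).
10% shade:
  R: 192 + 0.1×(0−192) = 192 − 19.2 = 172.8 → 173
  G: 192 − 19.2 = 172.8 → 173
  B: 192 + 0.1×(0−192) = 192 − 19.2 = 172.8 → 173
  → #ADADAD
30% shade:
  R: 192 − 57.6 = 134.4 → 134
  G: 192 − 57.6 = 134.4 → 134
  B: 192 + 0.3×(0−192) = 192 − 57.6 = 134.4 → 134
  → #868686

#ADADAD, #868686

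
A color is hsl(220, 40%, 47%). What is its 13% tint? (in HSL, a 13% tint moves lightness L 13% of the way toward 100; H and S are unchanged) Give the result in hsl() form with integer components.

L moves 13% from 47 toward 100: 47 + 6.89 = 53.89 → 54.
H and S are unchanged.

hsl(220, 40%, 54%)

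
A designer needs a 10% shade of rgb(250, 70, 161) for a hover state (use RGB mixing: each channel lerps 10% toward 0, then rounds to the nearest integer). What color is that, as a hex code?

Lerp each channel 10% toward 0:
  R: 250 + 0.1×(0−250) = 250 − 25 = 225 → 225
  G: 70 + 0.1×(0−70) = 70 − 7 = 63 → 63
  B: 161 − 16.1 = 144.9 → 145
rgb(225, 63, 145) = #E13F91.

#E13F91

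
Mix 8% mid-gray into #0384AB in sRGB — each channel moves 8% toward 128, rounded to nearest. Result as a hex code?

#0384AB is rgb(3, 132, 171).
Lerp each channel 8% toward 128:
  R: 3 + 0.08×(128−3) = 3 + 10 = 13 → 13
  G: 132 − 0.32 = 131.68 → 132
  B: 171 + 0.08×(128−171) = 171 − 3.44 = 167.56 → 168
rgb(13, 132, 168) = #0D84A8.

#0D84A8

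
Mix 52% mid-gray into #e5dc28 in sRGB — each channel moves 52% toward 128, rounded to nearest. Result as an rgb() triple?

#e5dc28 is rgb(229, 220, 40).
Lerp each channel 52% toward 128:
  R: 229 − 52.52 = 176.48 → 176
  G: 220 − 47.84 = 172.16 → 172
  B: 40 + 0.52×(128−40) = 40 + 45.76 = 85.76 → 86

rgb(176, 172, 86)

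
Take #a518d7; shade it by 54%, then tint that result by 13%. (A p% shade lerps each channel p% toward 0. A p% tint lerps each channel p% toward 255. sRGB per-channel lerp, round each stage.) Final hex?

#a518d7 is rgb(165, 24, 215).
A 54% shade moves each channel 54% toward 0:
  R: 165 − 89.1 = 75.9 → 76
  G: 24 + 0.54×(0−24) = 24 − 12.96 = 11.04 → 11
  B: 215 + 0.54×(0−215) = 215 − 116.1 = 98.9 → 99
After the shade: rgb(76, 11, 99) = #4c0b63.
Lerp each channel 13% toward 255:
  R: 76 + 0.13×(255−76) = 76 + 23.27 = 99.27 → 99
  G: 11 + 31.72 = 42.72 → 43
  B: 99 + 0.13×(255−99) = 99 + 20.28 = 119.28 → 119
rgb(99, 43, 119) = #632b77.

#632b77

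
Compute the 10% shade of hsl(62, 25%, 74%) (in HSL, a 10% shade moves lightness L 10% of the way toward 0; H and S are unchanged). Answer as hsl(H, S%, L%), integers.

L moves 10% from 74 toward 0: 74 − 7.4 = 66.6 → 67.
H and S are unchanged.

hsl(62, 25%, 67%)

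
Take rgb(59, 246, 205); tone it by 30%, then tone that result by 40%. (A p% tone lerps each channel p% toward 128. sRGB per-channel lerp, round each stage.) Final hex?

#63B2A0

Per channel, c → c + 0.3(128 − c):
  R: 59 + 20.7 = 79.7 → 80
  G: 246 − 35.4 = 210.6 → 211
  B: 205 − 23.1 = 181.9 → 182
After the tone: rgb(80, 211, 182) = #50D3B6.
Per channel, c → c + 0.4(128 − c):
  R: 80 + 0.4×(128−80) = 80 + 19.2 = 99.2 → 99
  G: 211 + 0.4×(128−211) = 211 − 33.2 = 177.8 → 178
  B: 182 + 0.4×(128−182) = 182 − 21.6 = 160.4 → 160
rgb(99, 178, 160) = #63B2A0.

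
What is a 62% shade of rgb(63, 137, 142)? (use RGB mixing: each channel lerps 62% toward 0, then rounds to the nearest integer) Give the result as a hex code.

A 62% shade moves each channel 62% toward 0:
  R: 63 + 0.62×(0−63) = 63 − 39.06 = 23.94 → 24
  G: 137 + 0.62×(0−137) = 137 − 84.94 = 52.06 → 52
  B: 142 − 88.04 = 53.96 → 54
rgb(24, 52, 54) = #183436.

#183436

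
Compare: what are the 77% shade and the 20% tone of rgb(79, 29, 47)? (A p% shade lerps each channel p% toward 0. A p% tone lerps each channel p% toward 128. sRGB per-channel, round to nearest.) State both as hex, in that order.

77% shade:
  R: 79 + 0.77×(0−79) = 79 − 60.83 = 18.17 → 18
  G: 29 + 0.77×(0−29) = 29 − 22.33 = 6.67 → 7
  B: 47 + 0.77×(0−47) = 47 − 36.19 = 10.81 → 11
  → #12070B
20% tone:
  R: 79 + 0.2×(128−79) = 79 + 9.8 = 88.8 → 89
  G: 29 + 19.8 = 48.8 → 49
  B: 47 + 16.2 = 63.2 → 63
  → #59313F

#12070B, #59313F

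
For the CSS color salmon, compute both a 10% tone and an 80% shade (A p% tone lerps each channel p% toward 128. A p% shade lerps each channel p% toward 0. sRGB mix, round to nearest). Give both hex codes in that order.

CSS salmon is rgb(250, 128, 114).
10% tone:
  R: 250 + 0.1×(128−250) = 250 − 12.2 = 237.8 → 238
  G: 128 + 0.1×(128−128) = 128 + 0 = 128 → 128
  B: 114 + 0.1×(128−114) = 114 + 1.4 = 115.4 → 115
  → #ee8073
80% shade:
  R: 250 + 0.8×(0−250) = 250 − 200 = 50 → 50
  G: 128 − 102.4 = 25.6 → 26
  B: 114 − 91.2 = 22.8 → 23
  → #321a17

#ee8073, #321a17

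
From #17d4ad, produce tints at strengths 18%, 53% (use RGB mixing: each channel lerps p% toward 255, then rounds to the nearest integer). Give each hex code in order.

#17d4ad is rgb(23, 212, 173).
18%: (23 + 41.76 = 64.76→65, 212 + 7.74 = 219.74→220, 173 + 14.76 = 187.76→188) → #41dcbc
53%: (23 + 122.96 = 145.96→146, 212 + 22.79 = 234.79→235, 173 + 43.46 = 216.46→216) → #92ebd8

#41dcbc, #92ebd8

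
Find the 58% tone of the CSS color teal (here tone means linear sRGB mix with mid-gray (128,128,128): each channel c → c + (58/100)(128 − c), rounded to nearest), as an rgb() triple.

CSS teal is rgb(0, 128, 128).
A 58% tone moves each channel 58% toward 128:
  R: 0 + 74.24 = 74.24 → 74
  G: 128 + 0.58×(128−128) = 128 + 0 = 128 → 128
  B: 128 + 0.58×(128−128) = 128 + 0 = 128 → 128

rgb(74, 128, 128)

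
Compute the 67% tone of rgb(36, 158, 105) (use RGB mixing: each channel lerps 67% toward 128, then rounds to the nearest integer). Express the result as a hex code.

Lerp each channel 67% toward 128:
  R: 36 + 0.67×(128−36) = 36 + 61.64 = 97.64 → 98
  G: 158 − 20.1 = 137.9 → 138
  B: 105 + 0.67×(128−105) = 105 + 15.41 = 120.41 → 120
rgb(98, 138, 120) = #628A78.

#628A78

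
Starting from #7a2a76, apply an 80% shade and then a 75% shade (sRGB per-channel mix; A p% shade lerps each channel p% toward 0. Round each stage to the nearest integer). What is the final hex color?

#060206

#7a2a76 is rgb(122, 42, 118).
Lerp each channel 80% toward 0:
  R: 122 − 97.6 = 24.4 → 24
  G: 42 + 0.8×(0−42) = 42 − 33.6 = 8.4 → 8
  B: 118 − 94.4 = 23.6 → 24
After the shade: rgb(24, 8, 24) = #180818.
Per channel, c → c + 0.75(0 − c):
  R: 24 + 0.75×(0−24) = 24 − 18 = 6 → 6
  G: 8 + 0.75×(0−8) = 8 − 6 = 2 → 2
  B: 24 + 0.75×(0−24) = 24 − 18 = 6 → 6
rgb(6, 2, 6) = #060206.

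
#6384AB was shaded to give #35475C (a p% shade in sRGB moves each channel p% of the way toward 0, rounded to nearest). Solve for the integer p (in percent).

#6384AB is rgb(99, 132, 171); #35475C is rgb(53, 71, 92).
On the B channel (widest range): 92 ≈ 171 + (p/100)(0 − 171), so p ≈ 100×(92 − 171)/(0 − 171) = -7900/-171 = 46.20.
p = 46 reproduces all three channels after rounding.

46%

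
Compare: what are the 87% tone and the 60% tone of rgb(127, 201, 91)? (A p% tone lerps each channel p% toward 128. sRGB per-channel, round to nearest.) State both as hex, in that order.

87% tone:
  R: 127 + 0.87 = 127.87 → 128
  G: 201 − 63.51 = 137.49 → 137
  B: 91 + 0.87×(128−91) = 91 + 32.19 = 123.19 → 123
  → #80897B
60% tone:
  R: 127 + 0.6 = 127.6 → 128
  G: 201 + 0.6×(128−201) = 201 − 43.8 = 157.2 → 157
  B: 91 + 0.6×(128−91) = 91 + 22.2 = 113.2 → 113
  → #809D71

#80897B, #809D71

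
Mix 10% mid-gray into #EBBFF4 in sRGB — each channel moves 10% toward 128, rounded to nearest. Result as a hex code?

#EBBFF4 is rgb(235, 191, 244).
A 10% tone moves each channel 10% toward 128:
  R: 235 + 0.1×(128−235) = 235 − 10.7 = 224.3 → 224
  G: 191 + 0.1×(128−191) = 191 − 6.3 = 184.7 → 185
  B: 244 + 0.1×(128−244) = 244 − 11.6 = 232.4 → 232
rgb(224, 185, 232) = #E0B9E8.

#E0B9E8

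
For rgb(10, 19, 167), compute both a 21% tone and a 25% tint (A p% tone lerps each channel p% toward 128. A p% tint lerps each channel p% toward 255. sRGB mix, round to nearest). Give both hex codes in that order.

#232a9f, #474ebd

21% tone:
  R: 10 + 24.78 = 34.78 → 35
  G: 19 + 22.89 = 41.89 → 42
  B: 167 + 0.21×(128−167) = 167 − 8.19 = 158.81 → 159
  → #232a9f
25% tint:
  R: 10 + 61.25 = 71.25 → 71
  G: 19 + 59 = 78 → 78
  B: 167 + 22 = 189 → 189
  → #474ebd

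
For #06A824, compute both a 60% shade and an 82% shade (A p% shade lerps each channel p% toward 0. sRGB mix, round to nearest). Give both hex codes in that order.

#02430E, #011E06

#06A824 is rgb(6, 168, 36).
60% shade:
  R: 6 + 0.6×(0−6) = 6 − 3.6 = 2.4 → 2
  G: 168 + 0.6×(0−168) = 168 − 100.8 = 67.2 → 67
  B: 36 − 21.6 = 14.4 → 14
  → #02430E
82% shade:
  R: 6 + 0.82×(0−6) = 6 − 4.92 = 1.08 → 1
  G: 168 − 137.76 = 30.24 → 30
  B: 36 + 0.82×(0−36) = 36 − 29.52 = 6.48 → 6
  → #011E06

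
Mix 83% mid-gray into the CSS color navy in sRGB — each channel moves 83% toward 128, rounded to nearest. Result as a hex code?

#6A6A80

CSS navy is rgb(0, 0, 128).
Lerp each channel 83% toward 128:
  R: 0 + 106.24 = 106.24 → 106
  G: 0 + 0.83×(128−0) = 0 + 106.24 = 106.24 → 106
  B: 128 + 0 = 128 → 128
rgb(106, 106, 128) = #6A6A80.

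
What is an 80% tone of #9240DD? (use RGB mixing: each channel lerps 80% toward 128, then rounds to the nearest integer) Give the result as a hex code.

#847393

#9240DD is rgb(146, 64, 221).
Per channel, c → c + 0.8(128 − c):
  R: 146 + 0.8×(128−146) = 146 − 14.4 = 131.6 → 132
  G: 64 + 0.8×(128−64) = 64 + 51.2 = 115.2 → 115
  B: 221 + 0.8×(128−221) = 221 − 74.4 = 146.6 → 147
rgb(132, 115, 147) = #847393.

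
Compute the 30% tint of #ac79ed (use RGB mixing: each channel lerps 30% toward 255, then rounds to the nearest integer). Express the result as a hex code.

#c5a1f2

#ac79ed is rgb(172, 121, 237).
A 30% tint moves each channel 30% toward 255:
  R: 172 + 0.3×(255−172) = 172 + 24.9 = 196.9 → 197
  G: 121 + 40.2 = 161.2 → 161
  B: 237 + 0.3×(255−237) = 237 + 5.4 = 242.4 → 242
rgb(197, 161, 242) = #c5a1f2.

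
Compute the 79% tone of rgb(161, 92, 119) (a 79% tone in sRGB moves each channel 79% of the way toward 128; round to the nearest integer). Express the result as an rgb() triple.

Lerp each channel 79% toward 128:
  R: 161 − 26.07 = 134.93 → 135
  G: 92 + 28.44 = 120.44 → 120
  B: 119 + 0.79×(128−119) = 119 + 7.11 = 126.11 → 126

rgb(135, 120, 126)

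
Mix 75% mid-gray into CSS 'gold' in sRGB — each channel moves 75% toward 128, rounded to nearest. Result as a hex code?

CSS gold is rgb(255, 215, 0).
A 75% tone moves each channel 75% toward 128:
  R: 255 − 95.25 = 159.75 → 160
  G: 215 − 65.25 = 149.75 → 150
  B: 0 + 96 = 96 → 96
rgb(160, 150, 96) = #A09660.

#A09660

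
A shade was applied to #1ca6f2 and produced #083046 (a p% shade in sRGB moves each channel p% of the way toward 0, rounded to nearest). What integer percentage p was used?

#1ca6f2 is rgb(28, 166, 242); #083046 is rgb(8, 48, 70).
On the B channel (widest range): 70 ≈ 242 + (p/100)(0 − 242), so p ≈ 100×(70 − 242)/(0 − 242) = -17200/-242 = 71.07.
p = 71 reproduces all three channels after rounding.

71%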